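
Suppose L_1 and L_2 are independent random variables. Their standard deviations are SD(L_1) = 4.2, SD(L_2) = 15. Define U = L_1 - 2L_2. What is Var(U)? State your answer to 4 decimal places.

917.6400

Var(L_1) = 17.64, Var(L_2) = 225
By independence, Var(U) = (1)²Var(L_1) + (-2)²Var(L_2)
= (1)²·17.64 + (-2)²·225 = 917.64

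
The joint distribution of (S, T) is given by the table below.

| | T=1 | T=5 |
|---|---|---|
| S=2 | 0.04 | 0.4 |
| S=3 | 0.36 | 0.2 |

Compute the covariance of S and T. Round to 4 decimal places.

E[S] = 2.56,  E[T] = 3.4
E[ST] = 8.16
cov(S,T) = E[ST] − E[S]E[T] = 8.16 − (2.56)(3.4) = -0.544

-0.5440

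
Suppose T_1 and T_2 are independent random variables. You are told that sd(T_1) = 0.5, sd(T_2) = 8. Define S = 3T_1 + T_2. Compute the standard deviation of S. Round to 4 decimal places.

var(T_1) = 0.25, var(T_2) = 64
By independence, var(S) = (3)²var(T_1) + (1)²var(T_2)
= (3)²·0.25 + (1)²·64 = 66.25
sd(S) = √66.25 ≈ 8.1394

8.1394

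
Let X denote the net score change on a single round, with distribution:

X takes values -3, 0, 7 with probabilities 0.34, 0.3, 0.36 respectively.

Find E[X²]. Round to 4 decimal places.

E[X²] = (-3)²(0.34) + (0)²(0.3) + (7)²(0.36) = 20.7

20.7000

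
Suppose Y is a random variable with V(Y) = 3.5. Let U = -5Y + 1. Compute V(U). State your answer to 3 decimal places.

V(-5Y + 1) = (-5)²·V(Y) = 25·3.5 = 87.5

87.500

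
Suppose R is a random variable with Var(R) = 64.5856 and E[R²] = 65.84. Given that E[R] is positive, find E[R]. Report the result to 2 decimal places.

(E[R])² = E[R²] − Var(R) = 65.84 − 64.5856 = 1.2544
E[R] = √1.2544 = 1.12

1.12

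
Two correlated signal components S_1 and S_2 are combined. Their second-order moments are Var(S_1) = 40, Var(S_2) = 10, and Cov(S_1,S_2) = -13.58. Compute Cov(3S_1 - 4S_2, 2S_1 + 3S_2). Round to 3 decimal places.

Cov(3S_1 - 4S_2, 2S_1 + 3S_2) = (3)(2)Var(S_1) + (-4)(3)Var(S_2) + [(3)(3) + (-4)(2)]Cov(S_1,S_2)
= 6·40 + -12·10 + 1·-13.58 = 106.42

106.420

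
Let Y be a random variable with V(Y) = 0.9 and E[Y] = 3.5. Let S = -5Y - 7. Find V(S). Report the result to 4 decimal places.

V(-5Y - 7) = (-5)²·V(Y) = 25·0.9 = 22.5

22.5000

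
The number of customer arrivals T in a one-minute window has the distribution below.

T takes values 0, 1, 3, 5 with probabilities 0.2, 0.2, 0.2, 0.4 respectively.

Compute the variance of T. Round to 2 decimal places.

E[T] = (0)(0.2) + (1)(0.2) + (3)(0.2) + (5)(0.4) = 2.8
E[T²] = (0)²(0.2) + (1)²(0.2) + (3)²(0.2) + (5)²(0.4) = 12
var(T) = E[T²] − (E[T])² = 12 − (2.8)² = 4.16

4.16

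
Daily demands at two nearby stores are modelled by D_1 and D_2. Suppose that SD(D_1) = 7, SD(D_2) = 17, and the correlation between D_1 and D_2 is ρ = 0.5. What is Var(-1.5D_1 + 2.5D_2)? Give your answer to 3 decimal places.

1470.250

Var(D_1) = (7)² = 49;  Var(D_2) = (17)² = 289
Cov(D_1,D_2) = ρ·SD(D_1)·SD(D_2) = 0.5·7·17 = 59.5
Var(-1.5D_1 + 2.5D_2) = (-1.5)²·Var(D_1) + (2.5)²·Var(D_2) + 2·(-1.5)·(2.5)·Cov(D_1,D_2)
= 2.25·49 + 6.25·289 + -7.5·59.5 = 1470.25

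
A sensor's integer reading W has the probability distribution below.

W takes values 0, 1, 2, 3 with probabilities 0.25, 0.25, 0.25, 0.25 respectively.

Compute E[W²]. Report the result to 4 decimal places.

3.5000

E[W²] = (0)²(0.25) + (1)²(0.25) + (2)²(0.25) + (3)²(0.25) = 3.5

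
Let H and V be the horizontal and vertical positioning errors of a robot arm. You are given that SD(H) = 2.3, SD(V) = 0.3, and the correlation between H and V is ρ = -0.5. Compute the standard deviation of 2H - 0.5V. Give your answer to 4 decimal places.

Var(H) = (2.3)² = 5.29;  Var(V) = (0.3)² = 0.09
Cov(H,V) = ρ·SD(H)·SD(V) = -0.5·2.3·0.3 = -0.345
Var(2H - 0.5V) = (2)²·Var(H) + (-0.5)²·Var(V) + 2·(2)·(-0.5)·Cov(H,V)
= 4·5.29 + 0.25·0.09 + -2·-0.345 = 21.8725
SD(2H - 0.5V) = √21.8725 ≈ 4.6768

4.6768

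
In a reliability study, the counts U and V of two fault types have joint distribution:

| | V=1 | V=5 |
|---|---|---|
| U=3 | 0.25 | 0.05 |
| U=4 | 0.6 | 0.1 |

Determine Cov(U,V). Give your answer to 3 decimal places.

-0.020

E[U] = 3.7,  E[V] = 1.6
E[UV] = 5.9
Cov(U,V) = E[UV] − E[U]E[V] = 5.9 − (3.7)(1.6) = -0.02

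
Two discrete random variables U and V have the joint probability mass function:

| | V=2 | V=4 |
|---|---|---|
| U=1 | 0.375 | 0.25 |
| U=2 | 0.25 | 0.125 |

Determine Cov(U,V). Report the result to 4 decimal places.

E[U] = 1.375,  E[V] = 2.75
E[UV] = 3.75
Cov(U,V) = E[UV] − E[U]E[V] = 3.75 − (1.375)(2.75) = -0.03125

-0.0313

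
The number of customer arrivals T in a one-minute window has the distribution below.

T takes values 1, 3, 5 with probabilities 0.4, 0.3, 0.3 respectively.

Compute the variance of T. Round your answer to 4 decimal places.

E[T] = (1)(0.4) + (3)(0.3) + (5)(0.3) = 2.8
E[T²] = (1)²(0.4) + (3)²(0.3) + (5)²(0.3) = 10.6
V(T) = E[T²] − (E[T])² = 10.6 − (2.8)² = 2.76

2.7600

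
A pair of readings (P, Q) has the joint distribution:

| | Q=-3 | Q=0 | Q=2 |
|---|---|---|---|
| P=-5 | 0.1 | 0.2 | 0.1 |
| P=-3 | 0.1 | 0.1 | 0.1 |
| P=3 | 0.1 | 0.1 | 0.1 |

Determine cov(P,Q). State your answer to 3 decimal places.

E[P] = -2,  E[Q] = -0.3
E[PQ] = 0.5
cov(P,Q) = E[PQ] − E[P]E[Q] = 0.5 − (-2)(-0.3) = -0.1

-0.100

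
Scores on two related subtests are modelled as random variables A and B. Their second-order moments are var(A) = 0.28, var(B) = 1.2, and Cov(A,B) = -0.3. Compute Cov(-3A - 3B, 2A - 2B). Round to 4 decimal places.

Cov(-3A - 3B, 2A - 2B) = (-3)(2)var(A) + (-3)(-2)var(B) + [(-3)(-2) + (-3)(2)]Cov(A,B)
= -6·0.28 + 6·1.2 + 0·-0.3 = 5.52

5.5200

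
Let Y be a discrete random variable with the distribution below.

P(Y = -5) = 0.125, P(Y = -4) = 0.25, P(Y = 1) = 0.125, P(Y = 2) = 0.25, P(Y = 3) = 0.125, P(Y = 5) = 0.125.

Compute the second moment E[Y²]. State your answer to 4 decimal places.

12.5000

E[Y²] = (-5)²(0.125) + (-4)²(0.25) + (1)²(0.125) + (2)²(0.25) + (3)²(0.125) + (5)²(0.125) = 12.5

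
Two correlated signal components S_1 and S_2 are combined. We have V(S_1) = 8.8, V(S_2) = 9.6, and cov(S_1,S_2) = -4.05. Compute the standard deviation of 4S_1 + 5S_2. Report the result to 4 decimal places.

V(4S_1 + 5S_2) = (4)²·V(S_1) + (5)²·V(S_2) + 2·(4)·(5)·cov(S_1,S_2)
= 16·8.8 + 25·9.6 + 40·-4.05 = 218.8
SD(4S_1 + 5S_2) = √218.8 ≈ 14.7919

14.7919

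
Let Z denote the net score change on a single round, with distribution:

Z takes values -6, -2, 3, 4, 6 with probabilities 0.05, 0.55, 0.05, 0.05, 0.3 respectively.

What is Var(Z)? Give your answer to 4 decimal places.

15.4875

E[Z] = (-6)(0.05) + (-2)(0.55) + (3)(0.05) + (4)(0.05) + (6)(0.3) = 0.75
E[Z²] = (-6)²(0.05) + (-2)²(0.55) + (3)²(0.05) + (4)²(0.05) + (6)²(0.3) = 16.05
Var(Z) = E[Z²] − (E[Z])² = 16.05 − (0.75)² = 15.4875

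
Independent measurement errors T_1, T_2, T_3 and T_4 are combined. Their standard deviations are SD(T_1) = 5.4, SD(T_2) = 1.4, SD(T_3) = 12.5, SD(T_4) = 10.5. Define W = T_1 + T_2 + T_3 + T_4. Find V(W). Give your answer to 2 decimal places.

V(T_1) = 29.16, V(T_2) = 1.96, V(T_3) = 156.25, V(T_4) = 110.25
By independence, V(W) = (1)²V(T_1) + (1)²V(T_2) + (1)²V(T_3) + (1)²V(T_4)
= (1)²·29.16 + (1)²·1.96 + (1)²·156.25 + (1)²·110.25 = 297.62

297.62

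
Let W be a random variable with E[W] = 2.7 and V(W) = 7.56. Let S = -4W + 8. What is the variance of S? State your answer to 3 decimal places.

V(-4W + 8) = (-4)²·V(W) = 16·7.56 = 120.96

120.960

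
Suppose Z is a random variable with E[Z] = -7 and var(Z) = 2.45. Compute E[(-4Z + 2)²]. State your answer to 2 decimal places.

E[-4Z + 2] = -4·-7 + 2 = 30
var(-4Z + 2) = (-4)²·2.45 = 39.2
E[(-4Z + 2)²] = var((-4Z + 2)) + (E[(-4Z + 2)])² = 39.2 + (30)² = 939.2

939.20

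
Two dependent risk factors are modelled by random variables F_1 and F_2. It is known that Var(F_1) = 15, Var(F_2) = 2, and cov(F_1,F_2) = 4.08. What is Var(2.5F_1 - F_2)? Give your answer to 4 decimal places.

Var(2.5F_1 - F_2) = (2.5)²·Var(F_1) + (-1)²·Var(F_2) + 2·(2.5)·(-1)·cov(F_1,F_2)
= 6.25·15 + 1·2 + -5·4.08 = 75.35

75.3500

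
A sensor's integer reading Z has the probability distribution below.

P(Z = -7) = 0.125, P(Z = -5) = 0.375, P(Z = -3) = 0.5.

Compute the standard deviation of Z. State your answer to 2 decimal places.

E[Z] = (-7)(0.125) + (-5)(0.375) + (-3)(0.5) = -4.25
E[Z²] = (-7)²(0.125) + (-5)²(0.375) + (-3)²(0.5) = 20
Var(Z) = E[Z²] − (E[Z])² = 20 − (-4.25)² = 1.9375
SD(Z) = √1.9375 ≈ 1.39

1.39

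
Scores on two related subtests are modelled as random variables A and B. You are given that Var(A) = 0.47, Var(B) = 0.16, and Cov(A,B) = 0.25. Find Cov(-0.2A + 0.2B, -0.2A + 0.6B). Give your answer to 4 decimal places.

-0.0020

Cov(-0.2A + 0.2B, -0.2A + 0.6B) = (-0.2)(-0.2)Var(A) + (0.2)(0.6)Var(B) + [(-0.2)(0.6) + (0.2)(-0.2)]Cov(A,B)
= 0.04·0.47 + 0.12·0.16 + -0.16·0.25 = -0.002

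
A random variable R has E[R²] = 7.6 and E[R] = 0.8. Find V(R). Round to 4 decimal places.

6.9600

V(R) = 7.6 − (0.8)² = 6.96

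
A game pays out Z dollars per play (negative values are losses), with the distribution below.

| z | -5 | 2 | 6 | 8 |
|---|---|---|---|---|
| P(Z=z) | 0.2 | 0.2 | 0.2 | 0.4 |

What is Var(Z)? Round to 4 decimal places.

24.1600

E[Z] = (-5)(0.2) + (2)(0.2) + (6)(0.2) + (8)(0.4) = 3.8
E[Z²] = (-5)²(0.2) + (2)²(0.2) + (6)²(0.2) + (8)²(0.4) = 38.6
Var(Z) = E[Z²] − (E[Z])² = 38.6 − (3.8)² = 24.16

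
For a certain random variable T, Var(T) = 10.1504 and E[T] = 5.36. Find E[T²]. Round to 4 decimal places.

E[T²] = Var(T) + (E[T])² = 10.1504 + (5.36)² = 38.88

38.8800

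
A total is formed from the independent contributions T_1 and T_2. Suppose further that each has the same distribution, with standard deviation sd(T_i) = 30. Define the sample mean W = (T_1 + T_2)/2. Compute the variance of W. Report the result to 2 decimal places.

V(T_i) = (30)² = 900
By independence, V(W) = (0.5)²V(T_1) + (0.5)²V(T_2)
= (0.5)²·900 + (0.5)²·900 = 450

450.00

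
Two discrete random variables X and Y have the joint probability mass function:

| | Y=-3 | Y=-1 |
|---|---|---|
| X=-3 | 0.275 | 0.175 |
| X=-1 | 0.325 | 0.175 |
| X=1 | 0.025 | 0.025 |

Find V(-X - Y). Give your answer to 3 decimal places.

2.298

E[X] = -1.8,  E[Y] = -2.25,  E[XY] = 4.05
V(X) = 4.6 − (-1.8)² = 1.36;  V(Y) = 6 − (-2.25)² = 0.9375
Cov(X,Y) = 4.05 − (-1.8)(-2.25) = 0
V(-X - Y) = (-1)²·1.36 + (-1)²·0.9375 + 2·(-1)·(-1)·0 = 2.2975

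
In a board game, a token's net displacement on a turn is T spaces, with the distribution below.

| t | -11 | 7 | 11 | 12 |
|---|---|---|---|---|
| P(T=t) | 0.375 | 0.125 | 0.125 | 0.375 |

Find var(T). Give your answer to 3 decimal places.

E[T] = (-11)(0.375) + (7)(0.125) + (11)(0.125) + (12)(0.375) = 2.625
E[T²] = (-11)²(0.375) + (7)²(0.125) + (11)²(0.125) + (12)²(0.375) = 120.625
var(T) = E[T²] − (E[T])² = 120.625 − (2.625)² = 113.734375

113.734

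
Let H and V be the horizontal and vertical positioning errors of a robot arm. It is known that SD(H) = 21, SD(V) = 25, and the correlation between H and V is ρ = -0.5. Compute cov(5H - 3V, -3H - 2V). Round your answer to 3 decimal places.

-2602.500

Var(H) = (21)² = 441;  Var(V) = (25)² = 625
cov(H,V) = ρ·SD(H)·SD(V) = -0.5·21·25 = -262.5
cov(5H - 3V, -3H - 2V) = (5)(-3)Var(H) + (-3)(-2)Var(V) + [(5)(-2) + (-3)(-3)]cov(H,V)
= -15·441 + 6·625 + -1·-262.5 = -2602.5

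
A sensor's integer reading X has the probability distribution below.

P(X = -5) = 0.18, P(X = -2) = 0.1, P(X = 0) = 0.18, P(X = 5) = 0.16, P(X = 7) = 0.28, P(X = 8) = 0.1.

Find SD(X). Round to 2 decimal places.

E[X] = (-5)(0.18) + (-2)(0.1) + (0)(0.18) + (5)(0.16) + (7)(0.28) + (8)(0.1) = 2.46
E[X²] = (-5)²(0.18) + (-2)²(0.1) + (0)²(0.18) + (5)²(0.16) + (7)²(0.28) + (8)²(0.1) = 29.02
Var(X) = E[X²] − (E[X])² = 29.02 − (2.46)² = 22.9684
SD(X) = √22.9684 ≈ 4.79

4.79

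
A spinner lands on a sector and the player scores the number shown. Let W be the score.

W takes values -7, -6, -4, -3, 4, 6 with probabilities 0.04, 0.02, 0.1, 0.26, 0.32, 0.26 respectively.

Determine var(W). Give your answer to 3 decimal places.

19.512

E[W] = (-7)(0.04) + (-6)(0.02) + (-4)(0.1) + (-3)(0.26) + (4)(0.32) + (6)(0.26) = 1.26
E[W²] = (-7)²(0.04) + (-6)²(0.02) + (-4)²(0.1) + (-3)²(0.26) + (4)²(0.32) + (6)²(0.26) = 21.1
var(W) = E[W²] − (E[W])² = 21.1 − (1.26)² = 19.5124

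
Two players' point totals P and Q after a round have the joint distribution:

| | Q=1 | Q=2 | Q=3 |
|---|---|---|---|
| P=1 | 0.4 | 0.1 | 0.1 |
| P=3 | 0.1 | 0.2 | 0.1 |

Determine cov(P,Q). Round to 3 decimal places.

0.240

E[P] = 1.8,  E[Q] = 1.7
E[PQ] = 3.3
cov(P,Q) = E[PQ] − E[P]E[Q] = 3.3 − (1.8)(1.7) = 0.24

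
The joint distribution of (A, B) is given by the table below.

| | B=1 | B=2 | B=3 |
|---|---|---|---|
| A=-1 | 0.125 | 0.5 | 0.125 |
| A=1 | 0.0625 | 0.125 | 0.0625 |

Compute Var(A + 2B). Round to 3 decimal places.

E[A] = -0.5,  E[B] = 2,  E[AB] = -1
Var(A) = 1 − (-0.5)² = 0.75;  Var(B) = 4.375 − (2)² = 0.375
cov(A,B) = -1 − (-0.5)(2) = 0
Var(A + 2B) = (1)²·0.75 + (2)²·0.375 + 2·(1)·(2)·0 = 2.25

2.250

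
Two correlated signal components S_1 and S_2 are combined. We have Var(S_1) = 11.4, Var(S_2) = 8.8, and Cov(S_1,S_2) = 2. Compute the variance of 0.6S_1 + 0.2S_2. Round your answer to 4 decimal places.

Var(0.6S_1 + 0.2S_2) = (0.6)²·Var(S_1) + (0.2)²·Var(S_2) + 2·(0.6)·(0.2)·Cov(S_1,S_2)
= 0.36·11.4 + 0.04·8.8 + 0.24·2 = 4.936

4.9360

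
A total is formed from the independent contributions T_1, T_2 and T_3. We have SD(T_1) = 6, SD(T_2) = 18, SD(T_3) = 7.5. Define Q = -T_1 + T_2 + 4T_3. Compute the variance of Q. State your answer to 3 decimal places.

1260.000

var(T_1) = 36, var(T_2) = 324, var(T_3) = 56.25
By independence, var(Q) = (-1)²var(T_1) + (1)²var(T_2) + (4)²var(T_3)
= (-1)²·36 + (1)²·324 + (4)²·56.25 = 1260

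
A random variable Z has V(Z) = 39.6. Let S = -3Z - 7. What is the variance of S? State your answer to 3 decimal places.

356.400

V(-3Z - 7) = (-3)²·V(Z) = 9·39.6 = 356.4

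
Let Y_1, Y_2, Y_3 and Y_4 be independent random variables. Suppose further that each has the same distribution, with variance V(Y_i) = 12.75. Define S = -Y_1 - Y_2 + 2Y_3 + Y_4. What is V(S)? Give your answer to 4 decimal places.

By independence, V(S) = (-1)²V(Y_1) + (-1)²V(Y_2) + (2)²V(Y_3) + (1)²V(Y_4)
= (-1)²·12.75 + (-1)²·12.75 + (2)²·12.75 + (1)²·12.75 = 89.25

89.2500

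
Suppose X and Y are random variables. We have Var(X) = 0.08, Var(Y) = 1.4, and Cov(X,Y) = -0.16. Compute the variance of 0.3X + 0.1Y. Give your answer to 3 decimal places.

0.012

Var(0.3X + 0.1Y) = (0.3)²·Var(X) + (0.1)²·Var(Y) + 2·(0.3)·(0.1)·Cov(X,Y)
= 0.09·0.08 + 0.01·1.4 + 0.06·-0.16 = 0.0116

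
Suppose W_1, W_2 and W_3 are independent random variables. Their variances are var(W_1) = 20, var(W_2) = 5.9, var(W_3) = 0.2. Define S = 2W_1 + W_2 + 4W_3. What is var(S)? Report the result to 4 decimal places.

89.1000

By independence, var(S) = (2)²var(W_1) + (1)²var(W_2) + (4)²var(W_3)
= (2)²·20 + (1)²·5.9 + (4)²·0.2 = 89.1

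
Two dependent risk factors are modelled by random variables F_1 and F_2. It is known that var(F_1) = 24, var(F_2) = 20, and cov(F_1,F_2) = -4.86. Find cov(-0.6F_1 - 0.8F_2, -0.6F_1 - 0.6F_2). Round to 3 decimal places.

14.158

cov(-0.6F_1 - 0.8F_2, -0.6F_1 - 0.6F_2) = (-0.6)(-0.6)var(F_1) + (-0.8)(-0.6)var(F_2) + [(-0.6)(-0.6) + (-0.8)(-0.6)]cov(F_1,F_2)
= 0.36·24 + 0.48·20 + 0.84·-4.86 = 14.1576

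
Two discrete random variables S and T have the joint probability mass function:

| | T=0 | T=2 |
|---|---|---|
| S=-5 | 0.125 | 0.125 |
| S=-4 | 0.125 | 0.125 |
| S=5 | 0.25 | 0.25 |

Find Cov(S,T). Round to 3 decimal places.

E[S] = 0.25,  E[T] = 1
E[ST] = 0.25
Cov(S,T) = E[ST] − E[S]E[T] = 0.25 − (0.25)(1) = 0

0.000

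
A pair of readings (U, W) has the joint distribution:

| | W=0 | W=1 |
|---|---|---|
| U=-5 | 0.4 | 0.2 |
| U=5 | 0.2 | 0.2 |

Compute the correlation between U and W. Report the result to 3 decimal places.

0.167

E[U] = -1,  E[W] = 0.4
E[UW] = 0
Cov(U,W) = E[UW] − E[U]E[W] = 0 − (-1)(0.4) = 0.4
Var(U) = 24,  Var(W) = 0.24
ρ = 0.4 / √(24·0.24) ≈ 0.167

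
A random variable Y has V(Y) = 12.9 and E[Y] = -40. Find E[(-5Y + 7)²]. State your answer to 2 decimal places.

43171.50

E[-5Y + 7] = -5·-40 + 7 = 207
V(-5Y + 7) = (-5)²·12.9 = 322.5
E[(-5Y + 7)²] = V((-5Y + 7)) + (E[(-5Y + 7)])² = 322.5 + (207)² = 43171.5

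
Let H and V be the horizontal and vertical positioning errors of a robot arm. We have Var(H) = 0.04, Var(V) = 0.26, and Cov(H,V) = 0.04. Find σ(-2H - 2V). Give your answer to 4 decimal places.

Var(-2H - 2V) = (-2)²·Var(H) + (-2)²·Var(V) + 2·(-2)·(-2)·Cov(H,V)
= 4·0.04 + 4·0.26 + 8·0.04 = 1.52
σ(-2H - 2V) = √1.52 ≈ 1.2329

1.2329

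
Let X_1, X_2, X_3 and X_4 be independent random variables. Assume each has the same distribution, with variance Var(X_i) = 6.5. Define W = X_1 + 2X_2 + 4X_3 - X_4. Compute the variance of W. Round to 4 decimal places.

By independence, Var(W) = (1)²Var(X_1) + (2)²Var(X_2) + (4)²Var(X_3) + (-1)²Var(X_4)
= (1)²·6.5 + (2)²·6.5 + (4)²·6.5 + (-1)²·6.5 = 143

143.0000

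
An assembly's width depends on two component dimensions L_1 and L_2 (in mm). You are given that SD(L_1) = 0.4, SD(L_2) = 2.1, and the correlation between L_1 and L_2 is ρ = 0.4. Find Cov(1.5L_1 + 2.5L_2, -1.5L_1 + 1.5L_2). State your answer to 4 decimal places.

Var(L_1) = (0.4)² = 0.16;  Var(L_2) = (2.1)² = 4.41
Cov(L_1,L_2) = ρ·SD(L_1)·SD(L_2) = 0.4·0.4·2.1 = 0.336
Cov(1.5L_1 + 2.5L_2, -1.5L_1 + 1.5L_2) = (1.5)(-1.5)Var(L_1) + (2.5)(1.5)Var(L_2) + [(1.5)(1.5) + (2.5)(-1.5)]Cov(L_1,L_2)
= -2.25·0.16 + 3.75·4.41 + -1.5·0.336 = 15.6735

15.6735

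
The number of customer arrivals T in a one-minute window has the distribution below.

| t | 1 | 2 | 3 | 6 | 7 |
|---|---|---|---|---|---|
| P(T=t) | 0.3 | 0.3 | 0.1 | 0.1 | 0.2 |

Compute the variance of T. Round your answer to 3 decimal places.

E[T] = (1)(0.3) + (2)(0.3) + (3)(0.1) + (6)(0.1) + (7)(0.2) = 3.2
E[T²] = (1)²(0.3) + (2)²(0.3) + (3)²(0.1) + (6)²(0.1) + (7)²(0.2) = 15.8
V(T) = E[T²] − (E[T])² = 15.8 − (3.2)² = 5.56

5.560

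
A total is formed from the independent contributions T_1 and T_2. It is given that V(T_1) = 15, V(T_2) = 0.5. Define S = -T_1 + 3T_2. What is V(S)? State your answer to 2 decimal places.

By independence, V(S) = (-1)²V(T_1) + (3)²V(T_2)
= (-1)²·15 + (3)²·0.5 = 19.5

19.50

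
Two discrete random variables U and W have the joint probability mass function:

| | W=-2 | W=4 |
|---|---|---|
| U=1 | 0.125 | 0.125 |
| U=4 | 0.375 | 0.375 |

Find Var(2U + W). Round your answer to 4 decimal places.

E[U] = 3.25,  E[W] = 1,  E[UW] = 3.25
Var(U) = 12.25 − (3.25)² = 1.6875;  Var(W) = 10 − (1)² = 9
Cov(U,W) = 3.25 − (3.25)(1) = 0
Var(2U + W) = (2)²·1.6875 + (1)²·9 + 2·(2)·(1)·0 = 15.75

15.7500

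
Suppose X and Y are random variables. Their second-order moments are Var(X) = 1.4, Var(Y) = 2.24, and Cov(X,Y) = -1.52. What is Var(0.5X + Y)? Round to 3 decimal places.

1.070

Var(0.5X + Y) = (0.5)²·Var(X) + (1)²·Var(Y) + 2·(0.5)·(1)·Cov(X,Y)
= 0.25·1.4 + 1·2.24 + 1·-1.52 = 1.07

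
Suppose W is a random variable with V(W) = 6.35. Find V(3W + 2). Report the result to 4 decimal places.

V(3W + 2) = (3)²·V(W) = 9·6.35 = 57.15

57.1500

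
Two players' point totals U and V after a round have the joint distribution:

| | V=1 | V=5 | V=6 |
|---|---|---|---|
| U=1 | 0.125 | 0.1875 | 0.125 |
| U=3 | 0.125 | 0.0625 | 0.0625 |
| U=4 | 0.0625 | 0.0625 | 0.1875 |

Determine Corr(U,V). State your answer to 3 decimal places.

E[U] = 2.4375,  E[V] = 4.125
E[UV] = 10.25
cov(U,V) = E[UV] − E[U]E[V] = 10.25 − (2.4375)(4.125) = 0.1953125
var(U) = 1.74609375,  var(V) = 4.609375
ρ = 0.1953125 / √(1.74609375·4.609375) ≈ 0.069

0.069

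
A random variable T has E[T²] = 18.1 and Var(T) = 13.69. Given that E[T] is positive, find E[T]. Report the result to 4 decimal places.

2.1000

(E[T])² = E[T²] − Var(T) = 18.1 − 13.69 = 4.41
E[T] = √4.41 = 2.1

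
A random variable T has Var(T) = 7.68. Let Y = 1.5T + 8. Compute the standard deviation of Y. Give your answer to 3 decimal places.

Var(1.5T + 8) = (1.5)²·7.68 = 17.28
SD(Y) = √17.28 ≈ 4.157

4.157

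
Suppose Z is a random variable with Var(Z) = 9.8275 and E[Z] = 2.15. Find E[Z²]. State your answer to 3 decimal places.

14.450

E[Z²] = Var(Z) + (E[Z])² = 9.8275 + (2.15)² = 14.45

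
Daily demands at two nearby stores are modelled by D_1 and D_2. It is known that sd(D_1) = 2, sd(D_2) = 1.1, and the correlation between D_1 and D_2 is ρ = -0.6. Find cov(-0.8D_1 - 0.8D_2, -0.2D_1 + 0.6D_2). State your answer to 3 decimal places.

V(D_1) = (2)² = 4;  V(D_2) = (1.1)² = 1.21
cov(D_1,D_2) = ρ·sd(D_1)·sd(D_2) = -0.6·2·1.1 = -1.32
cov(-0.8D_1 - 0.8D_2, -0.2D_1 + 0.6D_2) = (-0.8)(-0.2)V(D_1) + (-0.8)(0.6)V(D_2) + [(-0.8)(0.6) + (-0.8)(-0.2)]cov(D_1,D_2)
= 0.16·4 + -0.48·1.21 + -0.32·-1.32 = 0.4816

0.482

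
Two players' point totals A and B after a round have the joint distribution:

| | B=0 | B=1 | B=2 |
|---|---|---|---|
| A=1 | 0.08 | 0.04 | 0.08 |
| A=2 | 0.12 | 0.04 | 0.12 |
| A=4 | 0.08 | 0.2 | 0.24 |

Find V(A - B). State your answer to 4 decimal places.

E[A] = 2.84,  E[B] = 1.16,  E[AB] = 3.48
V(A) = 9.64 − (2.84)² = 1.5744;  V(B) = 2.04 − (1.16)² = 0.6944
Cov(A,B) = 3.48 − (2.84)(1.16) = 0.1856
V(A - B) = (1)²·1.5744 + (-1)²·0.6944 + 2·(1)·(-1)·0.1856 = 1.8976

1.8976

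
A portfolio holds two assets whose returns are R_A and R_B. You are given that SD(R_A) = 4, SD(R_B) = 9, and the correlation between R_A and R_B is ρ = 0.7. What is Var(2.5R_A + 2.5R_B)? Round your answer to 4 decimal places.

Var(R_A) = (4)² = 16;  Var(R_B) = (9)² = 81
cov(R_A,R_B) = ρ·SD(R_A)·SD(R_B) = 0.7·4·9 = 25.2
Var(2.5R_A + 2.5R_B) = (2.5)²·Var(R_A) + (2.5)²·Var(R_B) + 2·(2.5)·(2.5)·cov(R_A,R_B)
= 6.25·16 + 6.25·81 + 12.5·25.2 = 921.25

921.2500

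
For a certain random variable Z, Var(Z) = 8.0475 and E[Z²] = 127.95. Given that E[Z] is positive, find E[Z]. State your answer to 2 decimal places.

(E[Z])² = E[Z²] − Var(Z) = 127.95 − 8.0475 = 119.9025
E[Z] = √119.9025 = 10.95

10.95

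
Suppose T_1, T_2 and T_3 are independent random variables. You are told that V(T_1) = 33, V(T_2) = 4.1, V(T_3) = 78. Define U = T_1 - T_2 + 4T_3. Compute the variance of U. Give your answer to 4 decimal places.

1285.1000

By independence, V(U) = (1)²V(T_1) + (-1)²V(T_2) + (4)²V(T_3)
= (1)²·33 + (-1)²·4.1 + (4)²·78 = 1285.1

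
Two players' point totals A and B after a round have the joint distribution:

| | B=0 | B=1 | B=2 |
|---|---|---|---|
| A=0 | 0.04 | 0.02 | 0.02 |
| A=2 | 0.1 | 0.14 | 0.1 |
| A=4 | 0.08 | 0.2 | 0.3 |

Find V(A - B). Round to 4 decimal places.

E[A] = 3,  E[B] = 1.2,  E[AB] = 3.88
V(A) = 10.64 − (3)² = 1.64;  V(B) = 2.04 − (1.2)² = 0.6
Cov(A,B) = 3.88 − (3)(1.2) = 0.28
V(A - B) = (1)²·1.64 + (-1)²·0.6 + 2·(1)·(-1)·0.28 = 1.68

1.6800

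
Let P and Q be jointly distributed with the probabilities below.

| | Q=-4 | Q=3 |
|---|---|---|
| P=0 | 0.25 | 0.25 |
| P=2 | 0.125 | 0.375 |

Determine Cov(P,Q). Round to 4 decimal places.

E[P] = 1,  E[Q] = 0.375
E[PQ] = 1.25
Cov(P,Q) = E[PQ] − E[P]E[Q] = 1.25 − (1)(0.375) = 0.875

0.8750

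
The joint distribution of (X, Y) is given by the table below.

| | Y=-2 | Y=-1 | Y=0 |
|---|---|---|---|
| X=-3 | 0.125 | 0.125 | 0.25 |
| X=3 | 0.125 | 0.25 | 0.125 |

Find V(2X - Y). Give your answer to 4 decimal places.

E[X] = 0,  E[Y] = -0.875,  E[XY] = -0.375
V(X) = 9 − (0)² = 9;  V(Y) = 1.375 − (-0.875)² = 0.609375
Cov(X,Y) = -0.375 − (0)(-0.875) = -0.375
V(2X - Y) = (2)²·9 + (-1)²·0.609375 + 2·(2)·(-1)·-0.375 = 38.109375

38.1094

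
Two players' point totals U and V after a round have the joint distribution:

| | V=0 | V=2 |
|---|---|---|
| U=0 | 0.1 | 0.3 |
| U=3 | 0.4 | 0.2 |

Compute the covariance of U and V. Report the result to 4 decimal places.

-0.6000

E[U] = 1.8,  E[V] = 1
E[UV] = 1.2
cov(U,V) = E[UV] − E[U]E[V] = 1.2 − (1.8)(1) = -0.6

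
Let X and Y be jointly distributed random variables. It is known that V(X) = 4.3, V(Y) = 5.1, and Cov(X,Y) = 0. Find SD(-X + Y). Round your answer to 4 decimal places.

V(-X + Y) = (-1)²·V(X) + (1)²·V(Y) + 2·(-1)·(1)·Cov(X,Y)
= 1·4.3 + 1·5.1 + -2·0 = 9.4
SD(-X + Y) = √9.4 ≈ 3.0659

3.0659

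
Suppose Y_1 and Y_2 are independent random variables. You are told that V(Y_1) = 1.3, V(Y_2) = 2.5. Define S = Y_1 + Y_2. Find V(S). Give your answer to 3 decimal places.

3.800

By independence, V(S) = (1)²V(Y_1) + (1)²V(Y_2)
= (1)²·1.3 + (1)²·2.5 = 3.8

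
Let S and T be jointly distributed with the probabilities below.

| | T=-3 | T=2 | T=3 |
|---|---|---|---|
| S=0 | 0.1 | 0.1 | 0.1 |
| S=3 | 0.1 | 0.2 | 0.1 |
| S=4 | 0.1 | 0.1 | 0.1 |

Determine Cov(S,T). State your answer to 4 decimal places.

E[S] = 2.4,  E[T] = 0.8
E[ST] = 2
Cov(S,T) = E[ST] − E[S]E[T] = 2 − (2.4)(0.8) = 0.08

0.0800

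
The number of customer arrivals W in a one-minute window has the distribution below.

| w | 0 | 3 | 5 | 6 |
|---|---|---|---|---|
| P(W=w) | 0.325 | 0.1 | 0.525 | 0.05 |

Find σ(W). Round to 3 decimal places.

E[W] = (0)(0.325) + (3)(0.1) + (5)(0.525) + (6)(0.05) = 3.225
E[W²] = (0)²(0.325) + (3)²(0.1) + (5)²(0.525) + (6)²(0.05) = 15.825
Var(W) = E[W²] − (E[W])² = 15.825 − (3.225)² = 5.424375
σ(W) = √5.424375 ≈ 2.329

2.329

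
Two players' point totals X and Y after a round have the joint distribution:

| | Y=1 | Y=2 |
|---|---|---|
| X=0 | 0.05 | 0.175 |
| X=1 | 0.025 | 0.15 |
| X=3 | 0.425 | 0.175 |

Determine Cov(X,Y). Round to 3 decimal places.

-0.313

E[X] = 1.975,  E[Y] = 1.5
E[XY] = 2.65
Cov(X,Y) = E[XY] − E[X]E[Y] = 2.65 − (1.975)(1.5) = -0.3125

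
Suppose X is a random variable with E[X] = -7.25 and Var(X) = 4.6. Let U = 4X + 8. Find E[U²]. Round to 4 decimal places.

E[4X + 8] = 4·-7.25 + 8 = -21
Var(4X + 8) = (4)²·4.6 = 73.6
E[U²] = Var(U) + (E[U])² = 73.6 + (-21)² = 514.6

514.6000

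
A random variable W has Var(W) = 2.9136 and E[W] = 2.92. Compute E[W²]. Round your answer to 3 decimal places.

E[W²] = Var(W) + (E[W])² = 2.9136 + (2.92)² = 11.44

11.440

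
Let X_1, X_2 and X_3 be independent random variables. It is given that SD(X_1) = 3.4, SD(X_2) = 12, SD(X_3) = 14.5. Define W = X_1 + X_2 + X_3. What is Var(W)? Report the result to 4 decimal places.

Var(X_1) = 11.56, Var(X_2) = 144, Var(X_3) = 210.25
By independence, Var(W) = (1)²Var(X_1) + (1)²Var(X_2) + (1)²Var(X_3)
= (1)²·11.56 + (1)²·144 + (1)²·210.25 = 365.81

365.8100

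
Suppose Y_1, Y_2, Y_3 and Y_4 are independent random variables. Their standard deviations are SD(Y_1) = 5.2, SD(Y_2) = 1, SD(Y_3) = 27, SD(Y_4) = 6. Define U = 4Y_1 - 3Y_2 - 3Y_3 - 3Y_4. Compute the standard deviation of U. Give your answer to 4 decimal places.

85.5958

Var(Y_1) = 27.04, Var(Y_2) = 1, Var(Y_3) = 729, Var(Y_4) = 36
By independence, Var(U) = (4)²Var(Y_1) + (-3)²Var(Y_2) + (-3)²Var(Y_3) + (-3)²Var(Y_4)
= (4)²·27.04 + (-3)²·1 + (-3)²·729 + (-3)²·36 = 7326.64
SD(U) = √7326.64 ≈ 85.5958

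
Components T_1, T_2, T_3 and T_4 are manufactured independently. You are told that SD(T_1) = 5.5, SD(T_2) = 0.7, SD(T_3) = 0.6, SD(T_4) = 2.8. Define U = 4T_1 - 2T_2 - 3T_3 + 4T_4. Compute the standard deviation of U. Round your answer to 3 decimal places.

Var(T_1) = 30.25, Var(T_2) = 0.49, Var(T_3) = 0.36, Var(T_4) = 7.84
By independence, Var(U) = (4)²Var(T_1) + (-2)²Var(T_2) + (-3)²Var(T_3) + (4)²Var(T_4)
= (4)²·30.25 + (-2)²·0.49 + (-3)²·0.36 + (4)²·7.84 = 614.64
SD(U) = √614.64 ≈ 24.792

24.792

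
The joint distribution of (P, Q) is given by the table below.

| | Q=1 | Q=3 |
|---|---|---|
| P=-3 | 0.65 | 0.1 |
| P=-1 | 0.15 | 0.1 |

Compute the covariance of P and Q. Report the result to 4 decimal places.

0.2000

E[P] = -2.5,  E[Q] = 1.4
E[PQ] = -3.3
Cov(P,Q) = E[PQ] − E[P]E[Q] = -3.3 − (-2.5)(1.4) = 0.2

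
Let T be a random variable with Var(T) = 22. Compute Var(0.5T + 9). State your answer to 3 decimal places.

5.500

Var(0.5T + 9) = (0.5)²·Var(T) = 0.25·22 = 5.5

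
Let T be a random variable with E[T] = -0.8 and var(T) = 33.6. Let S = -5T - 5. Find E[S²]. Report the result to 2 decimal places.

841.00

E[-5T - 5] = -5·-0.8 − 5 = -1
var(-5T - 5) = (-5)²·33.6 = 840
E[S²] = var(S) + (E[S])² = 840 + (-1)² = 841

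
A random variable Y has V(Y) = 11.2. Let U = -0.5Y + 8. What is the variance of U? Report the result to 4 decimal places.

V(-0.5Y + 8) = (-0.5)²·V(Y) = 0.25·11.2 = 2.8

2.8000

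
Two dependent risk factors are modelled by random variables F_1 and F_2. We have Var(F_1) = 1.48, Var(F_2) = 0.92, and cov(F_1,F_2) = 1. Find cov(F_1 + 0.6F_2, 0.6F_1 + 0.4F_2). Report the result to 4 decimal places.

1.8688

cov(F_1 + 0.6F_2, 0.6F_1 + 0.4F_2) = (1)(0.6)Var(F_1) + (0.6)(0.4)Var(F_2) + [(1)(0.4) + (0.6)(0.6)]cov(F_1,F_2)
= 0.6·1.48 + 0.24·0.92 + 0.76·1 = 1.8688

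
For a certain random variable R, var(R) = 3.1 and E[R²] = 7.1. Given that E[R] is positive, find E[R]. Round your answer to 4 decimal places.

2.0000

(E[R])² = E[R²] − var(R) = 7.1 − 3.1 = 4
E[R] = √4 = 2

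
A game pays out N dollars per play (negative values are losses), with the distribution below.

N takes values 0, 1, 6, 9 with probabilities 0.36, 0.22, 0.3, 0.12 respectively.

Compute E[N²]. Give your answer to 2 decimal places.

20.74

E[N²] = (0)²(0.36) + (1)²(0.22) + (6)²(0.3) + (9)²(0.12) = 20.74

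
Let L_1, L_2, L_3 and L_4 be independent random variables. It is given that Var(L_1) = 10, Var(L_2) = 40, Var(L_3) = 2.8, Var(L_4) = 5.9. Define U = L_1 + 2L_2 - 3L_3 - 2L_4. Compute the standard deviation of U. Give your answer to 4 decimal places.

By independence, Var(U) = (1)²Var(L_1) + (2)²Var(L_2) + (-3)²Var(L_3) + (-2)²Var(L_4)
= (1)²·10 + (2)²·40 + (-3)²·2.8 + (-2)²·5.9 = 218.8
SD(U) = √218.8 ≈ 14.7919

14.7919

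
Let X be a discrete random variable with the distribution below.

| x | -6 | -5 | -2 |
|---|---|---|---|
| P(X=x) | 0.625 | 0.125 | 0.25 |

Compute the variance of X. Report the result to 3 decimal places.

2.859

E[X] = (-6)(0.625) + (-5)(0.125) + (-2)(0.25) = -4.875
E[X²] = (-6)²(0.625) + (-5)²(0.125) + (-2)²(0.25) = 26.625
var(X) = E[X²] − (E[X])² = 26.625 − (-4.875)² = 2.859375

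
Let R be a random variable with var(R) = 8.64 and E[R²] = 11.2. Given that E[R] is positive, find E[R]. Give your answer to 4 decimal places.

(E[R])² = E[R²] − var(R) = 11.2 − 8.64 = 2.56
E[R] = √2.56 = 1.6

1.6000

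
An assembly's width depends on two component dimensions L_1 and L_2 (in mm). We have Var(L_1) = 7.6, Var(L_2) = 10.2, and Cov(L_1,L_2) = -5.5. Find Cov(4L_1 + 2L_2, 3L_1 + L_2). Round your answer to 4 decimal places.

56.6000

Cov(4L_1 + 2L_2, 3L_1 + L_2) = (4)(3)Var(L_1) + (2)(1)Var(L_2) + [(4)(1) + (2)(3)]Cov(L_1,L_2)
= 12·7.6 + 2·10.2 + 10·-5.5 = 56.6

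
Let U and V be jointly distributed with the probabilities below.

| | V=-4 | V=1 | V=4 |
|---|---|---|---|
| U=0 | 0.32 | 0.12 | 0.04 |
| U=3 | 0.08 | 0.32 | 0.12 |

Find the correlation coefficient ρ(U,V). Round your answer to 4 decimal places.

E[U] = 1.56,  E[V] = -0.52
E[UV] = 1.44
Cov(U,V) = E[UV] − E[U]E[V] = 1.44 − (1.56)(-0.52) = 2.2512
var(U) = 2.2464,  var(V) = 9.1296
ρ = 2.2512 / √(2.2464·9.1296) ≈ 0.4971

0.4971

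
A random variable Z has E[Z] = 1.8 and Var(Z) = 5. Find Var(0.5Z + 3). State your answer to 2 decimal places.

1.25

Var(0.5Z + 3) = (0.5)²·Var(Z) = 0.25·5 = 1.25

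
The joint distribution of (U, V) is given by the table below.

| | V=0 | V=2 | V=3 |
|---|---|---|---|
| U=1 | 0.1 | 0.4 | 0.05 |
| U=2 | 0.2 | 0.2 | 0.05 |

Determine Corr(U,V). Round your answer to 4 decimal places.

E[U] = 1.45,  E[V] = 1.5
E[UV] = 2.05
cov(U,V) = E[UV] − E[U]E[V] = 2.05 − (1.45)(1.5) = -0.125
Var(U) = 0.2475,  Var(V) = 1.05
ρ = -0.125 / √(0.2475·1.05) ≈ -0.2452

-0.2452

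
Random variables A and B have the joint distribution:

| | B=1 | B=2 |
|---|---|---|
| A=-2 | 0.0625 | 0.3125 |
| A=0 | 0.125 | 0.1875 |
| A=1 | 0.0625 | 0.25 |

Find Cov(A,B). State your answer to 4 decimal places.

E[A] = -0.4375,  E[B] = 1.75
E[AB] = -0.8125
Cov(A,B) = E[AB] − E[A]E[B] = -0.8125 − (-0.4375)(1.75) = -0.046875

-0.0469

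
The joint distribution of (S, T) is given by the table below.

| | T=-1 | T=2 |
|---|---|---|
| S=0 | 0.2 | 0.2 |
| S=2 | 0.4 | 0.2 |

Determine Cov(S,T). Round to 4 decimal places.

E[S] = 1.2,  E[T] = 0.2
E[ST] = 0
Cov(S,T) = E[ST] − E[S]E[T] = 0 − (1.2)(0.2) = -0.24

-0.2400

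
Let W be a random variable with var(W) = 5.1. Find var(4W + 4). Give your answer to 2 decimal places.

81.60

var(4W + 4) = (4)²·var(W) = 16·5.1 = 81.6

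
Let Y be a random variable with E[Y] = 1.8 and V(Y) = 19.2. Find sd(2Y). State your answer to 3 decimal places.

V(2Y) = (2)²·19.2 = 76.8
sd(2Y) = √76.8 ≈ 8.764

8.764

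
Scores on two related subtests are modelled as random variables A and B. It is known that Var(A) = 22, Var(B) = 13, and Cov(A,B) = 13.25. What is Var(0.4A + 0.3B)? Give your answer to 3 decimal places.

7.870

Var(0.4A + 0.3B) = (0.4)²·Var(A) + (0.3)²·Var(B) + 2·(0.4)·(0.3)·Cov(A,B)
= 0.16·22 + 0.09·13 + 0.24·13.25 = 7.87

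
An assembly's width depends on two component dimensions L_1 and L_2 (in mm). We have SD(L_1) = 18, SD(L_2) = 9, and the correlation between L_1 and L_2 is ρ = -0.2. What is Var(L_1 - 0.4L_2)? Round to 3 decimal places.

Var(L_1) = (18)² = 324;  Var(L_2) = (9)² = 81
Cov(L_1,L_2) = ρ·SD(L_1)·SD(L_2) = -0.2·18·9 = -32.4
Var(L_1 - 0.4L_2) = (1)²·Var(L_1) + (-0.4)²·Var(L_2) + 2·(1)·(-0.4)·Cov(L_1,L_2)
= 1·324 + 0.16·81 + -0.8·-32.4 = 362.88

362.880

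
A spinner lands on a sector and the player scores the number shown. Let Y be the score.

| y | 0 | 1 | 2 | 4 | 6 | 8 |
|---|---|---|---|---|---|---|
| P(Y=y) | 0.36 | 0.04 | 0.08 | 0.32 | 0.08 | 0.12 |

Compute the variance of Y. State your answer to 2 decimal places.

7.51

E[Y] = (0)(0.36) + (1)(0.04) + (2)(0.08) + (4)(0.32) + (6)(0.08) + (8)(0.12) = 2.92
E[Y²] = (0)²(0.36) + (1)²(0.04) + (2)²(0.08) + (4)²(0.32) + (6)²(0.08) + (8)²(0.12) = 16.04
var(Y) = E[Y²] − (E[Y])² = 16.04 − (2.92)² = 7.5136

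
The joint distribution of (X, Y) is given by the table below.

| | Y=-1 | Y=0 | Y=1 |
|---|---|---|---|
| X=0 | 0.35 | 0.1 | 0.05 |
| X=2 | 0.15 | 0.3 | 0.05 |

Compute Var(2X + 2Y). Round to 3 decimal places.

E[X] = 1,  E[Y] = -0.4,  E[XY] = -0.2
Var(X) = 2 − (1)² = 1;  Var(Y) = 0.6 − (-0.4)² = 0.44
Cov(X,Y) = -0.2 − (1)(-0.4) = 0.2
Var(2X + 2Y) = (2)²·1 + (2)²·0.44 + 2·(2)·(2)·0.2 = 7.36

7.360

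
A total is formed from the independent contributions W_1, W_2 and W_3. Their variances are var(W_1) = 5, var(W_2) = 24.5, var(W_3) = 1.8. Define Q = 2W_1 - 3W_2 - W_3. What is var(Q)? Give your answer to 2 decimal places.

242.30

By independence, var(Q) = (2)²var(W_1) + (-3)²var(W_2) + (-1)²var(W_3)
= (2)²·5 + (-3)²·24.5 + (-1)²·1.8 = 242.3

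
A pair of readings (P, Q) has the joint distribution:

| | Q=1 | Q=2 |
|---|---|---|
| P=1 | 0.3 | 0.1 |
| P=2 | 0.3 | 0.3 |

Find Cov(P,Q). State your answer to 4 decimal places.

0.0600

E[P] = 1.6,  E[Q] = 1.4
E[PQ] = 2.3
Cov(P,Q) = E[PQ] − E[P]E[Q] = 2.3 − (1.6)(1.4) = 0.06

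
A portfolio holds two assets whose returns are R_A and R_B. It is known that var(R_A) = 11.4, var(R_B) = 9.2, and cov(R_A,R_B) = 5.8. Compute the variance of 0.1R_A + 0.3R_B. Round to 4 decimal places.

1.2900

var(0.1R_A + 0.3R_B) = (0.1)²·var(R_A) + (0.3)²·var(R_B) + 2·(0.1)·(0.3)·cov(R_A,R_B)
= 0.01·11.4 + 0.09·9.2 + 0.06·5.8 = 1.29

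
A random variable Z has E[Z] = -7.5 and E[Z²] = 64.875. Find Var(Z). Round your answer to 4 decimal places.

Var(Z) = 64.875 − (-7.5)² = 8.625

8.6250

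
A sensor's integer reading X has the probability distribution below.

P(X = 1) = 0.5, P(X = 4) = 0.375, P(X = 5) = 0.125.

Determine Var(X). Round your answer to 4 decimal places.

2.7344

E[X] = (1)(0.5) + (4)(0.375) + (5)(0.125) = 2.625
E[X²] = (1)²(0.5) + (4)²(0.375) + (5)²(0.125) = 9.625
Var(X) = E[X²] − (E[X])² = 9.625 − (2.625)² = 2.734375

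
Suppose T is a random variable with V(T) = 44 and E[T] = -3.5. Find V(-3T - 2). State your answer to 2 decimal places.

396.00

V(-3T - 2) = (-3)²·V(T) = 9·44 = 396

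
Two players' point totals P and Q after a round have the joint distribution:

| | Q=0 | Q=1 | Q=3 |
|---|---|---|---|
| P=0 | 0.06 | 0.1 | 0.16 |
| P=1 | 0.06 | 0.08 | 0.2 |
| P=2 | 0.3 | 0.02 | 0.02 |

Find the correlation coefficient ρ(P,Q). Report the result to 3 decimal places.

E[P] = 1.02,  E[Q] = 1.34
E[PQ] = 0.84
cov(P,Q) = E[PQ] − E[P]E[Q] = 0.84 − (1.02)(1.34) = -0.5268
V(P) = 0.6596,  V(Q) = 1.8244
ρ = -0.5268 / √(0.6596·1.8244) ≈ -0.480

-0.480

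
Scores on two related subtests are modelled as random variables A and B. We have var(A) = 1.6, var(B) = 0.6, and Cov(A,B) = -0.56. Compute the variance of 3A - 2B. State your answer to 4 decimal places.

var(3A - 2B) = (3)²·var(A) + (-2)²·var(B) + 2·(3)·(-2)·Cov(A,B)
= 9·1.6 + 4·0.6 + -12·-0.56 = 23.52

23.5200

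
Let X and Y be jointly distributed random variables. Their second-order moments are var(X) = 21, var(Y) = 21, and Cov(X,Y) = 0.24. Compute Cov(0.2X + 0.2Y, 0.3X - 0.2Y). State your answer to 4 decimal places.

0.4248

Cov(0.2X + 0.2Y, 0.3X - 0.2Y) = (0.2)(0.3)var(X) + (0.2)(-0.2)var(Y) + [(0.2)(-0.2) + (0.2)(0.3)]Cov(X,Y)
= 0.06·21 + -0.04·21 + 0.02·0.24 = 0.4248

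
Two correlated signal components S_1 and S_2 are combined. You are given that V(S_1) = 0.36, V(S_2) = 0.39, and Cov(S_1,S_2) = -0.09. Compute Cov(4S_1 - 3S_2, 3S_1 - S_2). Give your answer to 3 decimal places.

Cov(4S_1 - 3S_2, 3S_1 - S_2) = (4)(3)V(S_1) + (-3)(-1)V(S_2) + [(4)(-1) + (-3)(3)]Cov(S_1,S_2)
= 12·0.36 + 3·0.39 + -13·-0.09 = 6.66

6.660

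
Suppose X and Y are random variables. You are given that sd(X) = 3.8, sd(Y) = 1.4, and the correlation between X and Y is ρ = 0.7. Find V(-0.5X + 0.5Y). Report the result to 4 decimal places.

2.2380

V(X) = (3.8)² = 14.44;  V(Y) = (1.4)² = 1.96
Cov(X,Y) = ρ·sd(X)·sd(Y) = 0.7·3.8·1.4 = 3.724
V(-0.5X + 0.5Y) = (-0.5)²·V(X) + (0.5)²·V(Y) + 2·(-0.5)·(0.5)·Cov(X,Y)
= 0.25·14.44 + 0.25·1.96 + -0.5·3.724 = 2.238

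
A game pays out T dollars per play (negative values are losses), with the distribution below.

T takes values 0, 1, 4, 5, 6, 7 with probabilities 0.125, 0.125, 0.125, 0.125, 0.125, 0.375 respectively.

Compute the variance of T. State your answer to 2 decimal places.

E[T] = (0)(0.125) + (1)(0.125) + (4)(0.125) + (5)(0.125) + (6)(0.125) + (7)(0.375) = 4.625
E[T²] = (0)²(0.125) + (1)²(0.125) + (4)²(0.125) + (5)²(0.125) + (6)²(0.125) + (7)²(0.375) = 28.125
Var(T) = E[T²] − (E[T])² = 28.125 − (4.625)² = 6.734375

6.73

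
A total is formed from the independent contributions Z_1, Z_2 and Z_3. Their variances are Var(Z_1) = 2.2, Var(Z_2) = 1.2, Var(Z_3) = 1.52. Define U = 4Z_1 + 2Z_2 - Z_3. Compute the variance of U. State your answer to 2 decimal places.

41.52

By independence, Var(U) = (4)²Var(Z_1) + (2)²Var(Z_2) + (-1)²Var(Z_3)
= (4)²·2.2 + (2)²·1.2 + (-1)²·1.52 = 41.52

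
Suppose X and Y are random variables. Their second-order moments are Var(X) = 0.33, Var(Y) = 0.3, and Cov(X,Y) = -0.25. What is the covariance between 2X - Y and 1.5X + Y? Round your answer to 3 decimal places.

Cov(2X - Y, 1.5X + Y) = (2)(1.5)Var(X) + (-1)(1)Var(Y) + [(2)(1) + (-1)(1.5)]Cov(X,Y)
= 3·0.33 + -1·0.3 + 0.5·-0.25 = 0.565

0.565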